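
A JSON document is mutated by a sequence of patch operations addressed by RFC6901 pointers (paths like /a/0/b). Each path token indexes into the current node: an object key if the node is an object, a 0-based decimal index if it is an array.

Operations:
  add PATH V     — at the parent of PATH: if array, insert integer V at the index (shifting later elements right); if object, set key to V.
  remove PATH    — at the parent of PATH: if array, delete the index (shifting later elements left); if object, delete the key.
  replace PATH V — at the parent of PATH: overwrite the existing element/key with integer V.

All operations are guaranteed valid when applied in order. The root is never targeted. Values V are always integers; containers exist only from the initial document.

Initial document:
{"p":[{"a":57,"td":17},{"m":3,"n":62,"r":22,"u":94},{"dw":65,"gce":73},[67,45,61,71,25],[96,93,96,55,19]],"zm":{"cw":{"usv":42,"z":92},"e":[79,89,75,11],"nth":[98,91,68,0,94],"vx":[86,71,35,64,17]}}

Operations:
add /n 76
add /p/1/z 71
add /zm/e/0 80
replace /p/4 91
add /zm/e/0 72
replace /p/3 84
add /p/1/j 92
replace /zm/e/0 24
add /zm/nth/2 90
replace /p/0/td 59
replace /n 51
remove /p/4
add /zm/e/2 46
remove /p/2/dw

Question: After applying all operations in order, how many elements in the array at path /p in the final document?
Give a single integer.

After op 1 (add /n 76): {"n":76,"p":[{"a":57,"td":17},{"m":3,"n":62,"r":22,"u":94},{"dw":65,"gce":73},[67,45,61,71,25],[96,93,96,55,19]],"zm":{"cw":{"usv":42,"z":92},"e":[79,89,75,11],"nth":[98,91,68,0,94],"vx":[86,71,35,64,17]}}
After op 2 (add /p/1/z 71): {"n":76,"p":[{"a":57,"td":17},{"m":3,"n":62,"r":22,"u":94,"z":71},{"dw":65,"gce":73},[67,45,61,71,25],[96,93,96,55,19]],"zm":{"cw":{"usv":42,"z":92},"e":[79,89,75,11],"nth":[98,91,68,0,94],"vx":[86,71,35,64,17]}}
After op 3 (add /zm/e/0 80): {"n":76,"p":[{"a":57,"td":17},{"m":3,"n":62,"r":22,"u":94,"z":71},{"dw":65,"gce":73},[67,45,61,71,25],[96,93,96,55,19]],"zm":{"cw":{"usv":42,"z":92},"e":[80,79,89,75,11],"nth":[98,91,68,0,94],"vx":[86,71,35,64,17]}}
After op 4 (replace /p/4 91): {"n":76,"p":[{"a":57,"td":17},{"m":3,"n":62,"r":22,"u":94,"z":71},{"dw":65,"gce":73},[67,45,61,71,25],91],"zm":{"cw":{"usv":42,"z":92},"e":[80,79,89,75,11],"nth":[98,91,68,0,94],"vx":[86,71,35,64,17]}}
After op 5 (add /zm/e/0 72): {"n":76,"p":[{"a":57,"td":17},{"m":3,"n":62,"r":22,"u":94,"z":71},{"dw":65,"gce":73},[67,45,61,71,25],91],"zm":{"cw":{"usv":42,"z":92},"e":[72,80,79,89,75,11],"nth":[98,91,68,0,94],"vx":[86,71,35,64,17]}}
After op 6 (replace /p/3 84): {"n":76,"p":[{"a":57,"td":17},{"m":3,"n":62,"r":22,"u":94,"z":71},{"dw":65,"gce":73},84,91],"zm":{"cw":{"usv":42,"z":92},"e":[72,80,79,89,75,11],"nth":[98,91,68,0,94],"vx":[86,71,35,64,17]}}
After op 7 (add /p/1/j 92): {"n":76,"p":[{"a":57,"td":17},{"j":92,"m":3,"n":62,"r":22,"u":94,"z":71},{"dw":65,"gce":73},84,91],"zm":{"cw":{"usv":42,"z":92},"e":[72,80,79,89,75,11],"nth":[98,91,68,0,94],"vx":[86,71,35,64,17]}}
After op 8 (replace /zm/e/0 24): {"n":76,"p":[{"a":57,"td":17},{"j":92,"m":3,"n":62,"r":22,"u":94,"z":71},{"dw":65,"gce":73},84,91],"zm":{"cw":{"usv":42,"z":92},"e":[24,80,79,89,75,11],"nth":[98,91,68,0,94],"vx":[86,71,35,64,17]}}
After op 9 (add /zm/nth/2 90): {"n":76,"p":[{"a":57,"td":17},{"j":92,"m":3,"n":62,"r":22,"u":94,"z":71},{"dw":65,"gce":73},84,91],"zm":{"cw":{"usv":42,"z":92},"e":[24,80,79,89,75,11],"nth":[98,91,90,68,0,94],"vx":[86,71,35,64,17]}}
After op 10 (replace /p/0/td 59): {"n":76,"p":[{"a":57,"td":59},{"j":92,"m":3,"n":62,"r":22,"u":94,"z":71},{"dw":65,"gce":73},84,91],"zm":{"cw":{"usv":42,"z":92},"e":[24,80,79,89,75,11],"nth":[98,91,90,68,0,94],"vx":[86,71,35,64,17]}}
After op 11 (replace /n 51): {"n":51,"p":[{"a":57,"td":59},{"j":92,"m":3,"n":62,"r":22,"u":94,"z":71},{"dw":65,"gce":73},84,91],"zm":{"cw":{"usv":42,"z":92},"e":[24,80,79,89,75,11],"nth":[98,91,90,68,0,94],"vx":[86,71,35,64,17]}}
After op 12 (remove /p/4): {"n":51,"p":[{"a":57,"td":59},{"j":92,"m":3,"n":62,"r":22,"u":94,"z":71},{"dw":65,"gce":73},84],"zm":{"cw":{"usv":42,"z":92},"e":[24,80,79,89,75,11],"nth":[98,91,90,68,0,94],"vx":[86,71,35,64,17]}}
After op 13 (add /zm/e/2 46): {"n":51,"p":[{"a":57,"td":59},{"j":92,"m":3,"n":62,"r":22,"u":94,"z":71},{"dw":65,"gce":73},84],"zm":{"cw":{"usv":42,"z":92},"e":[24,80,46,79,89,75,11],"nth":[98,91,90,68,0,94],"vx":[86,71,35,64,17]}}
After op 14 (remove /p/2/dw): {"n":51,"p":[{"a":57,"td":59},{"j":92,"m":3,"n":62,"r":22,"u":94,"z":71},{"gce":73},84],"zm":{"cw":{"usv":42,"z":92},"e":[24,80,46,79,89,75,11],"nth":[98,91,90,68,0,94],"vx":[86,71,35,64,17]}}
Size at path /p: 4

Answer: 4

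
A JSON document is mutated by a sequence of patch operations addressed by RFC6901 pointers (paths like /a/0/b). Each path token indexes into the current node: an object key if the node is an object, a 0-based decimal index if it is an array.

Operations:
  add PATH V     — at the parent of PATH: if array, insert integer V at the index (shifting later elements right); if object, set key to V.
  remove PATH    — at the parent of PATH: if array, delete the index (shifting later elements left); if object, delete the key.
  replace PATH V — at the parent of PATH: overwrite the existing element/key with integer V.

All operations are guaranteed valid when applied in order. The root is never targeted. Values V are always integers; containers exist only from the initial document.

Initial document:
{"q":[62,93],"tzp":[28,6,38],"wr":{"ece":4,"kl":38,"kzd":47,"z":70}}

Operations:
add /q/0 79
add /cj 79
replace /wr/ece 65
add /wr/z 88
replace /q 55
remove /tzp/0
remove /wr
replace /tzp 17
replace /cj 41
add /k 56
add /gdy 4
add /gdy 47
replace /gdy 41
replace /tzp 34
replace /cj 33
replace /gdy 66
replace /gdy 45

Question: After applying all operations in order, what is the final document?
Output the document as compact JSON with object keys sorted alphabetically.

After op 1 (add /q/0 79): {"q":[79,62,93],"tzp":[28,6,38],"wr":{"ece":4,"kl":38,"kzd":47,"z":70}}
After op 2 (add /cj 79): {"cj":79,"q":[79,62,93],"tzp":[28,6,38],"wr":{"ece":4,"kl":38,"kzd":47,"z":70}}
After op 3 (replace /wr/ece 65): {"cj":79,"q":[79,62,93],"tzp":[28,6,38],"wr":{"ece":65,"kl":38,"kzd":47,"z":70}}
After op 4 (add /wr/z 88): {"cj":79,"q":[79,62,93],"tzp":[28,6,38],"wr":{"ece":65,"kl":38,"kzd":47,"z":88}}
After op 5 (replace /q 55): {"cj":79,"q":55,"tzp":[28,6,38],"wr":{"ece":65,"kl":38,"kzd":47,"z":88}}
After op 6 (remove /tzp/0): {"cj":79,"q":55,"tzp":[6,38],"wr":{"ece":65,"kl":38,"kzd":47,"z":88}}
After op 7 (remove /wr): {"cj":79,"q":55,"tzp":[6,38]}
After op 8 (replace /tzp 17): {"cj":79,"q":55,"tzp":17}
After op 9 (replace /cj 41): {"cj":41,"q":55,"tzp":17}
After op 10 (add /k 56): {"cj":41,"k":56,"q":55,"tzp":17}
After op 11 (add /gdy 4): {"cj":41,"gdy":4,"k":56,"q":55,"tzp":17}
After op 12 (add /gdy 47): {"cj":41,"gdy":47,"k":56,"q":55,"tzp":17}
After op 13 (replace /gdy 41): {"cj":41,"gdy":41,"k":56,"q":55,"tzp":17}
After op 14 (replace /tzp 34): {"cj":41,"gdy":41,"k":56,"q":55,"tzp":34}
After op 15 (replace /cj 33): {"cj":33,"gdy":41,"k":56,"q":55,"tzp":34}
After op 16 (replace /gdy 66): {"cj":33,"gdy":66,"k":56,"q":55,"tzp":34}
After op 17 (replace /gdy 45): {"cj":33,"gdy":45,"k":56,"q":55,"tzp":34}

Answer: {"cj":33,"gdy":45,"k":56,"q":55,"tzp":34}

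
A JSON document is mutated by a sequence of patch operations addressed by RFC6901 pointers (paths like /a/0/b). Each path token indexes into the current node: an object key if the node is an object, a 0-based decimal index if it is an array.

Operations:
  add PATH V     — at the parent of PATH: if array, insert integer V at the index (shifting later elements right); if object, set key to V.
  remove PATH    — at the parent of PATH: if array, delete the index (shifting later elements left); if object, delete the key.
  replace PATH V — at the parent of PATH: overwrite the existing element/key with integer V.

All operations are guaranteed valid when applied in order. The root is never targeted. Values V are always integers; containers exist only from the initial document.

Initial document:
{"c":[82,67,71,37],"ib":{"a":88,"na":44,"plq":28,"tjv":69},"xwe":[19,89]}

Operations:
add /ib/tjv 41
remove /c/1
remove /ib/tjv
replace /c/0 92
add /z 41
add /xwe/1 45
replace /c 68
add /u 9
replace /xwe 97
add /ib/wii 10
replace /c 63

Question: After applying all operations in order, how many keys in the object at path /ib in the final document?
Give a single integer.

After op 1 (add /ib/tjv 41): {"c":[82,67,71,37],"ib":{"a":88,"na":44,"plq":28,"tjv":41},"xwe":[19,89]}
After op 2 (remove /c/1): {"c":[82,71,37],"ib":{"a":88,"na":44,"plq":28,"tjv":41},"xwe":[19,89]}
After op 3 (remove /ib/tjv): {"c":[82,71,37],"ib":{"a":88,"na":44,"plq":28},"xwe":[19,89]}
After op 4 (replace /c/0 92): {"c":[92,71,37],"ib":{"a":88,"na":44,"plq":28},"xwe":[19,89]}
After op 5 (add /z 41): {"c":[92,71,37],"ib":{"a":88,"na":44,"plq":28},"xwe":[19,89],"z":41}
After op 6 (add /xwe/1 45): {"c":[92,71,37],"ib":{"a":88,"na":44,"plq":28},"xwe":[19,45,89],"z":41}
After op 7 (replace /c 68): {"c":68,"ib":{"a":88,"na":44,"plq":28},"xwe":[19,45,89],"z":41}
After op 8 (add /u 9): {"c":68,"ib":{"a":88,"na":44,"plq":28},"u":9,"xwe":[19,45,89],"z":41}
After op 9 (replace /xwe 97): {"c":68,"ib":{"a":88,"na":44,"plq":28},"u":9,"xwe":97,"z":41}
After op 10 (add /ib/wii 10): {"c":68,"ib":{"a":88,"na":44,"plq":28,"wii":10},"u":9,"xwe":97,"z":41}
After op 11 (replace /c 63): {"c":63,"ib":{"a":88,"na":44,"plq":28,"wii":10},"u":9,"xwe":97,"z":41}
Size at path /ib: 4

Answer: 4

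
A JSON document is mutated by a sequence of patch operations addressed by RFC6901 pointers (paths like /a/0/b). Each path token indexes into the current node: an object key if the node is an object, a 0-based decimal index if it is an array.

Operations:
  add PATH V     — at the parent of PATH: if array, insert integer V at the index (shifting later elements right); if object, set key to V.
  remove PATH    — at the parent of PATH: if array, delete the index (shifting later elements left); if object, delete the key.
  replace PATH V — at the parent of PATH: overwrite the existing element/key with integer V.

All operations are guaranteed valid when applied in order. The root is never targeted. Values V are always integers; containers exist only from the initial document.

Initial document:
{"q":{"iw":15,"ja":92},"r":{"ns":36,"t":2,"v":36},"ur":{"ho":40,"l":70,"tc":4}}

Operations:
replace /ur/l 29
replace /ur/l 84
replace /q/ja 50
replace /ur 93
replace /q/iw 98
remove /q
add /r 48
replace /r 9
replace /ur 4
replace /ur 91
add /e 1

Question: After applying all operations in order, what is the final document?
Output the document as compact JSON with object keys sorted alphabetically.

After op 1 (replace /ur/l 29): {"q":{"iw":15,"ja":92},"r":{"ns":36,"t":2,"v":36},"ur":{"ho":40,"l":29,"tc":4}}
After op 2 (replace /ur/l 84): {"q":{"iw":15,"ja":92},"r":{"ns":36,"t":2,"v":36},"ur":{"ho":40,"l":84,"tc":4}}
After op 3 (replace /q/ja 50): {"q":{"iw":15,"ja":50},"r":{"ns":36,"t":2,"v":36},"ur":{"ho":40,"l":84,"tc":4}}
After op 4 (replace /ur 93): {"q":{"iw":15,"ja":50},"r":{"ns":36,"t":2,"v":36},"ur":93}
After op 5 (replace /q/iw 98): {"q":{"iw":98,"ja":50},"r":{"ns":36,"t":2,"v":36},"ur":93}
After op 6 (remove /q): {"r":{"ns":36,"t":2,"v":36},"ur":93}
After op 7 (add /r 48): {"r":48,"ur":93}
After op 8 (replace /r 9): {"r":9,"ur":93}
After op 9 (replace /ur 4): {"r":9,"ur":4}
After op 10 (replace /ur 91): {"r":9,"ur":91}
After op 11 (add /e 1): {"e":1,"r":9,"ur":91}

Answer: {"e":1,"r":9,"ur":91}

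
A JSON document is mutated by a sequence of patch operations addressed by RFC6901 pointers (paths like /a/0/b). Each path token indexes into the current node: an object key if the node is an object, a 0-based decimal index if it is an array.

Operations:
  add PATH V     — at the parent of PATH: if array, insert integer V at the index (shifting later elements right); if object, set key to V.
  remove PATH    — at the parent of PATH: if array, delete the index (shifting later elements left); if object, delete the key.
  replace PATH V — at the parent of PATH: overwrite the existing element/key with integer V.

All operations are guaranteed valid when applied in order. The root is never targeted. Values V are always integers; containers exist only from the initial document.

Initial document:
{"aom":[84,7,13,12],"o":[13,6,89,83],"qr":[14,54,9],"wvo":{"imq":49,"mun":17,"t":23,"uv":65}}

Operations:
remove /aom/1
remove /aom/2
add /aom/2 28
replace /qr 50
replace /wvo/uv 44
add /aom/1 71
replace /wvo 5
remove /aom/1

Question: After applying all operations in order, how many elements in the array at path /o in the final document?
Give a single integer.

After op 1 (remove /aom/1): {"aom":[84,13,12],"o":[13,6,89,83],"qr":[14,54,9],"wvo":{"imq":49,"mun":17,"t":23,"uv":65}}
After op 2 (remove /aom/2): {"aom":[84,13],"o":[13,6,89,83],"qr":[14,54,9],"wvo":{"imq":49,"mun":17,"t":23,"uv":65}}
After op 3 (add /aom/2 28): {"aom":[84,13,28],"o":[13,6,89,83],"qr":[14,54,9],"wvo":{"imq":49,"mun":17,"t":23,"uv":65}}
After op 4 (replace /qr 50): {"aom":[84,13,28],"o":[13,6,89,83],"qr":50,"wvo":{"imq":49,"mun":17,"t":23,"uv":65}}
After op 5 (replace /wvo/uv 44): {"aom":[84,13,28],"o":[13,6,89,83],"qr":50,"wvo":{"imq":49,"mun":17,"t":23,"uv":44}}
After op 6 (add /aom/1 71): {"aom":[84,71,13,28],"o":[13,6,89,83],"qr":50,"wvo":{"imq":49,"mun":17,"t":23,"uv":44}}
After op 7 (replace /wvo 5): {"aom":[84,71,13,28],"o":[13,6,89,83],"qr":50,"wvo":5}
After op 8 (remove /aom/1): {"aom":[84,13,28],"o":[13,6,89,83],"qr":50,"wvo":5}
Size at path /o: 4

Answer: 4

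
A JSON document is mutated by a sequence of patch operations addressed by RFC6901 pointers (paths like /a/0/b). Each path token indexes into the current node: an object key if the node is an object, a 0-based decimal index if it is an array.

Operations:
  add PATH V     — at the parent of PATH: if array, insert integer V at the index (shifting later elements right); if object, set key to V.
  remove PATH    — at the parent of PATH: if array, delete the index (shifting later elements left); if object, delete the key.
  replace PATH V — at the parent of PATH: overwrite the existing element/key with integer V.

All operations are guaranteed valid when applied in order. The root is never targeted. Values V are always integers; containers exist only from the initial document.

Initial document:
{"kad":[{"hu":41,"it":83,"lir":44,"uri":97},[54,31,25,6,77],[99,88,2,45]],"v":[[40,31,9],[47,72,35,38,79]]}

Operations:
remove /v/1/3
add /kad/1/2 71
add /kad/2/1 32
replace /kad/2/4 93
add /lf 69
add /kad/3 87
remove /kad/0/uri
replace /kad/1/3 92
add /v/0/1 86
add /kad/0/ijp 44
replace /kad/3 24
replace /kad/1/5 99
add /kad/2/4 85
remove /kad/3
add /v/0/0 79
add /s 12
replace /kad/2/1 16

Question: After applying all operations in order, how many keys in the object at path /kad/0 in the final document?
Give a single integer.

Answer: 4

Derivation:
After op 1 (remove /v/1/3): {"kad":[{"hu":41,"it":83,"lir":44,"uri":97},[54,31,25,6,77],[99,88,2,45]],"v":[[40,31,9],[47,72,35,79]]}
After op 2 (add /kad/1/2 71): {"kad":[{"hu":41,"it":83,"lir":44,"uri":97},[54,31,71,25,6,77],[99,88,2,45]],"v":[[40,31,9],[47,72,35,79]]}
After op 3 (add /kad/2/1 32): {"kad":[{"hu":41,"it":83,"lir":44,"uri":97},[54,31,71,25,6,77],[99,32,88,2,45]],"v":[[40,31,9],[47,72,35,79]]}
After op 4 (replace /kad/2/4 93): {"kad":[{"hu":41,"it":83,"lir":44,"uri":97},[54,31,71,25,6,77],[99,32,88,2,93]],"v":[[40,31,9],[47,72,35,79]]}
After op 5 (add /lf 69): {"kad":[{"hu":41,"it":83,"lir":44,"uri":97},[54,31,71,25,6,77],[99,32,88,2,93]],"lf":69,"v":[[40,31,9],[47,72,35,79]]}
After op 6 (add /kad/3 87): {"kad":[{"hu":41,"it":83,"lir":44,"uri":97},[54,31,71,25,6,77],[99,32,88,2,93],87],"lf":69,"v":[[40,31,9],[47,72,35,79]]}
After op 7 (remove /kad/0/uri): {"kad":[{"hu":41,"it":83,"lir":44},[54,31,71,25,6,77],[99,32,88,2,93],87],"lf":69,"v":[[40,31,9],[47,72,35,79]]}
After op 8 (replace /kad/1/3 92): {"kad":[{"hu":41,"it":83,"lir":44},[54,31,71,92,6,77],[99,32,88,2,93],87],"lf":69,"v":[[40,31,9],[47,72,35,79]]}
After op 9 (add /v/0/1 86): {"kad":[{"hu":41,"it":83,"lir":44},[54,31,71,92,6,77],[99,32,88,2,93],87],"lf":69,"v":[[40,86,31,9],[47,72,35,79]]}
After op 10 (add /kad/0/ijp 44): {"kad":[{"hu":41,"ijp":44,"it":83,"lir":44},[54,31,71,92,6,77],[99,32,88,2,93],87],"lf":69,"v":[[40,86,31,9],[47,72,35,79]]}
After op 11 (replace /kad/3 24): {"kad":[{"hu":41,"ijp":44,"it":83,"lir":44},[54,31,71,92,6,77],[99,32,88,2,93],24],"lf":69,"v":[[40,86,31,9],[47,72,35,79]]}
After op 12 (replace /kad/1/5 99): {"kad":[{"hu":41,"ijp":44,"it":83,"lir":44},[54,31,71,92,6,99],[99,32,88,2,93],24],"lf":69,"v":[[40,86,31,9],[47,72,35,79]]}
After op 13 (add /kad/2/4 85): {"kad":[{"hu":41,"ijp":44,"it":83,"lir":44},[54,31,71,92,6,99],[99,32,88,2,85,93],24],"lf":69,"v":[[40,86,31,9],[47,72,35,79]]}
After op 14 (remove /kad/3): {"kad":[{"hu":41,"ijp":44,"it":83,"lir":44},[54,31,71,92,6,99],[99,32,88,2,85,93]],"lf":69,"v":[[40,86,31,9],[47,72,35,79]]}
After op 15 (add /v/0/0 79): {"kad":[{"hu":41,"ijp":44,"it":83,"lir":44},[54,31,71,92,6,99],[99,32,88,2,85,93]],"lf":69,"v":[[79,40,86,31,9],[47,72,35,79]]}
After op 16 (add /s 12): {"kad":[{"hu":41,"ijp":44,"it":83,"lir":44},[54,31,71,92,6,99],[99,32,88,2,85,93]],"lf":69,"s":12,"v":[[79,40,86,31,9],[47,72,35,79]]}
After op 17 (replace /kad/2/1 16): {"kad":[{"hu":41,"ijp":44,"it":83,"lir":44},[54,31,71,92,6,99],[99,16,88,2,85,93]],"lf":69,"s":12,"v":[[79,40,86,31,9],[47,72,35,79]]}
Size at path /kad/0: 4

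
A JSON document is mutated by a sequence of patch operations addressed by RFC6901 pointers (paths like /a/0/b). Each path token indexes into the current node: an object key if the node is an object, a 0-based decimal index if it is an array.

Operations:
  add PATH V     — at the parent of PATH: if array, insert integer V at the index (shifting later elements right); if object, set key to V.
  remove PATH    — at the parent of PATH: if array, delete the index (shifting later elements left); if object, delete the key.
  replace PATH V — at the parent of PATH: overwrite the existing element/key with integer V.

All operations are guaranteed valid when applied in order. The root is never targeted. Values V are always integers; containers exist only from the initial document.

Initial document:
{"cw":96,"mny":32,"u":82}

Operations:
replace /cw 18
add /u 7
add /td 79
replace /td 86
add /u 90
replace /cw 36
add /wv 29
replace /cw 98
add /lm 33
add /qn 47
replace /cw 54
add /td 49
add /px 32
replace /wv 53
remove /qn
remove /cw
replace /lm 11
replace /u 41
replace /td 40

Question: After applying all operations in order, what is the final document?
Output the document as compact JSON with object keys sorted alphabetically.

Answer: {"lm":11,"mny":32,"px":32,"td":40,"u":41,"wv":53}

Derivation:
After op 1 (replace /cw 18): {"cw":18,"mny":32,"u":82}
After op 2 (add /u 7): {"cw":18,"mny":32,"u":7}
After op 3 (add /td 79): {"cw":18,"mny":32,"td":79,"u":7}
After op 4 (replace /td 86): {"cw":18,"mny":32,"td":86,"u":7}
After op 5 (add /u 90): {"cw":18,"mny":32,"td":86,"u":90}
After op 6 (replace /cw 36): {"cw":36,"mny":32,"td":86,"u":90}
After op 7 (add /wv 29): {"cw":36,"mny":32,"td":86,"u":90,"wv":29}
After op 8 (replace /cw 98): {"cw":98,"mny":32,"td":86,"u":90,"wv":29}
After op 9 (add /lm 33): {"cw":98,"lm":33,"mny":32,"td":86,"u":90,"wv":29}
After op 10 (add /qn 47): {"cw":98,"lm":33,"mny":32,"qn":47,"td":86,"u":90,"wv":29}
After op 11 (replace /cw 54): {"cw":54,"lm":33,"mny":32,"qn":47,"td":86,"u":90,"wv":29}
After op 12 (add /td 49): {"cw":54,"lm":33,"mny":32,"qn":47,"td":49,"u":90,"wv":29}
After op 13 (add /px 32): {"cw":54,"lm":33,"mny":32,"px":32,"qn":47,"td":49,"u":90,"wv":29}
After op 14 (replace /wv 53): {"cw":54,"lm":33,"mny":32,"px":32,"qn":47,"td":49,"u":90,"wv":53}
After op 15 (remove /qn): {"cw":54,"lm":33,"mny":32,"px":32,"td":49,"u":90,"wv":53}
After op 16 (remove /cw): {"lm":33,"mny":32,"px":32,"td":49,"u":90,"wv":53}
After op 17 (replace /lm 11): {"lm":11,"mny":32,"px":32,"td":49,"u":90,"wv":53}
After op 18 (replace /u 41): {"lm":11,"mny":32,"px":32,"td":49,"u":41,"wv":53}
After op 19 (replace /td 40): {"lm":11,"mny":32,"px":32,"td":40,"u":41,"wv":53}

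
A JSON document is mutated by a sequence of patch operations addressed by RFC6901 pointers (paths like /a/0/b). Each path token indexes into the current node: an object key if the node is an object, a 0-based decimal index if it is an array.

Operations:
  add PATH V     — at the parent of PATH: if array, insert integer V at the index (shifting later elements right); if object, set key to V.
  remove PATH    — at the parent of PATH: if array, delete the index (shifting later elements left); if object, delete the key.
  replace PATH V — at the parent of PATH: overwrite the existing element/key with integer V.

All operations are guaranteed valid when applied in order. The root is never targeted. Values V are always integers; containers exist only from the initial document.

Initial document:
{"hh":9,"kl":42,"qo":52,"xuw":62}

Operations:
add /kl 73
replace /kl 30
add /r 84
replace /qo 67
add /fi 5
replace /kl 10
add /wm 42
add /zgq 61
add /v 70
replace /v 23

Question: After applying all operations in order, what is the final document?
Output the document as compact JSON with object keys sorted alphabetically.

After op 1 (add /kl 73): {"hh":9,"kl":73,"qo":52,"xuw":62}
After op 2 (replace /kl 30): {"hh":9,"kl":30,"qo":52,"xuw":62}
After op 3 (add /r 84): {"hh":9,"kl":30,"qo":52,"r":84,"xuw":62}
After op 4 (replace /qo 67): {"hh":9,"kl":30,"qo":67,"r":84,"xuw":62}
After op 5 (add /fi 5): {"fi":5,"hh":9,"kl":30,"qo":67,"r":84,"xuw":62}
After op 6 (replace /kl 10): {"fi":5,"hh":9,"kl":10,"qo":67,"r":84,"xuw":62}
After op 7 (add /wm 42): {"fi":5,"hh":9,"kl":10,"qo":67,"r":84,"wm":42,"xuw":62}
After op 8 (add /zgq 61): {"fi":5,"hh":9,"kl":10,"qo":67,"r":84,"wm":42,"xuw":62,"zgq":61}
After op 9 (add /v 70): {"fi":5,"hh":9,"kl":10,"qo":67,"r":84,"v":70,"wm":42,"xuw":62,"zgq":61}
After op 10 (replace /v 23): {"fi":5,"hh":9,"kl":10,"qo":67,"r":84,"v":23,"wm":42,"xuw":62,"zgq":61}

Answer: {"fi":5,"hh":9,"kl":10,"qo":67,"r":84,"v":23,"wm":42,"xuw":62,"zgq":61}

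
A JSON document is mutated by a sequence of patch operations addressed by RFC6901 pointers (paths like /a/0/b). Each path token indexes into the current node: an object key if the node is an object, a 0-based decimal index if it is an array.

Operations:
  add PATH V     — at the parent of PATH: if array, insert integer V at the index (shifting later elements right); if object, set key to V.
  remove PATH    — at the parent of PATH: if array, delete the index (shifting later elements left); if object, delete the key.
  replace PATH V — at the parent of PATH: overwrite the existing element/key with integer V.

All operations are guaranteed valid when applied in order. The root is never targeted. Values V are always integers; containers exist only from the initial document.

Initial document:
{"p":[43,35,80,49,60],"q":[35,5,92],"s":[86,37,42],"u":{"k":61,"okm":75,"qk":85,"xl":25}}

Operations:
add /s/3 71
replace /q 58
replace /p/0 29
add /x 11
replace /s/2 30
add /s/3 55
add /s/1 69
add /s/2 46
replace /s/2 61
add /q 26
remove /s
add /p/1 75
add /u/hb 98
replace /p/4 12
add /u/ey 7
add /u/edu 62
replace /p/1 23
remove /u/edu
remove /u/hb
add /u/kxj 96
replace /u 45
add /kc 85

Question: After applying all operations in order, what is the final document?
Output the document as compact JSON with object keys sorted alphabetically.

Answer: {"kc":85,"p":[29,23,35,80,12,60],"q":26,"u":45,"x":11}

Derivation:
After op 1 (add /s/3 71): {"p":[43,35,80,49,60],"q":[35,5,92],"s":[86,37,42,71],"u":{"k":61,"okm":75,"qk":85,"xl":25}}
After op 2 (replace /q 58): {"p":[43,35,80,49,60],"q":58,"s":[86,37,42,71],"u":{"k":61,"okm":75,"qk":85,"xl":25}}
After op 3 (replace /p/0 29): {"p":[29,35,80,49,60],"q":58,"s":[86,37,42,71],"u":{"k":61,"okm":75,"qk":85,"xl":25}}
After op 4 (add /x 11): {"p":[29,35,80,49,60],"q":58,"s":[86,37,42,71],"u":{"k":61,"okm":75,"qk":85,"xl":25},"x":11}
After op 5 (replace /s/2 30): {"p":[29,35,80,49,60],"q":58,"s":[86,37,30,71],"u":{"k":61,"okm":75,"qk":85,"xl":25},"x":11}
After op 6 (add /s/3 55): {"p":[29,35,80,49,60],"q":58,"s":[86,37,30,55,71],"u":{"k":61,"okm":75,"qk":85,"xl":25},"x":11}
After op 7 (add /s/1 69): {"p":[29,35,80,49,60],"q":58,"s":[86,69,37,30,55,71],"u":{"k":61,"okm":75,"qk":85,"xl":25},"x":11}
After op 8 (add /s/2 46): {"p":[29,35,80,49,60],"q":58,"s":[86,69,46,37,30,55,71],"u":{"k":61,"okm":75,"qk":85,"xl":25},"x":11}
After op 9 (replace /s/2 61): {"p":[29,35,80,49,60],"q":58,"s":[86,69,61,37,30,55,71],"u":{"k":61,"okm":75,"qk":85,"xl":25},"x":11}
After op 10 (add /q 26): {"p":[29,35,80,49,60],"q":26,"s":[86,69,61,37,30,55,71],"u":{"k":61,"okm":75,"qk":85,"xl":25},"x":11}
After op 11 (remove /s): {"p":[29,35,80,49,60],"q":26,"u":{"k":61,"okm":75,"qk":85,"xl":25},"x":11}
After op 12 (add /p/1 75): {"p":[29,75,35,80,49,60],"q":26,"u":{"k":61,"okm":75,"qk":85,"xl":25},"x":11}
After op 13 (add /u/hb 98): {"p":[29,75,35,80,49,60],"q":26,"u":{"hb":98,"k":61,"okm":75,"qk":85,"xl":25},"x":11}
After op 14 (replace /p/4 12): {"p":[29,75,35,80,12,60],"q":26,"u":{"hb":98,"k":61,"okm":75,"qk":85,"xl":25},"x":11}
After op 15 (add /u/ey 7): {"p":[29,75,35,80,12,60],"q":26,"u":{"ey":7,"hb":98,"k":61,"okm":75,"qk":85,"xl":25},"x":11}
After op 16 (add /u/edu 62): {"p":[29,75,35,80,12,60],"q":26,"u":{"edu":62,"ey":7,"hb":98,"k":61,"okm":75,"qk":85,"xl":25},"x":11}
After op 17 (replace /p/1 23): {"p":[29,23,35,80,12,60],"q":26,"u":{"edu":62,"ey":7,"hb":98,"k":61,"okm":75,"qk":85,"xl":25},"x":11}
After op 18 (remove /u/edu): {"p":[29,23,35,80,12,60],"q":26,"u":{"ey":7,"hb":98,"k":61,"okm":75,"qk":85,"xl":25},"x":11}
After op 19 (remove /u/hb): {"p":[29,23,35,80,12,60],"q":26,"u":{"ey":7,"k":61,"okm":75,"qk":85,"xl":25},"x":11}
After op 20 (add /u/kxj 96): {"p":[29,23,35,80,12,60],"q":26,"u":{"ey":7,"k":61,"kxj":96,"okm":75,"qk":85,"xl":25},"x":11}
After op 21 (replace /u 45): {"p":[29,23,35,80,12,60],"q":26,"u":45,"x":11}
After op 22 (add /kc 85): {"kc":85,"p":[29,23,35,80,12,60],"q":26,"u":45,"x":11}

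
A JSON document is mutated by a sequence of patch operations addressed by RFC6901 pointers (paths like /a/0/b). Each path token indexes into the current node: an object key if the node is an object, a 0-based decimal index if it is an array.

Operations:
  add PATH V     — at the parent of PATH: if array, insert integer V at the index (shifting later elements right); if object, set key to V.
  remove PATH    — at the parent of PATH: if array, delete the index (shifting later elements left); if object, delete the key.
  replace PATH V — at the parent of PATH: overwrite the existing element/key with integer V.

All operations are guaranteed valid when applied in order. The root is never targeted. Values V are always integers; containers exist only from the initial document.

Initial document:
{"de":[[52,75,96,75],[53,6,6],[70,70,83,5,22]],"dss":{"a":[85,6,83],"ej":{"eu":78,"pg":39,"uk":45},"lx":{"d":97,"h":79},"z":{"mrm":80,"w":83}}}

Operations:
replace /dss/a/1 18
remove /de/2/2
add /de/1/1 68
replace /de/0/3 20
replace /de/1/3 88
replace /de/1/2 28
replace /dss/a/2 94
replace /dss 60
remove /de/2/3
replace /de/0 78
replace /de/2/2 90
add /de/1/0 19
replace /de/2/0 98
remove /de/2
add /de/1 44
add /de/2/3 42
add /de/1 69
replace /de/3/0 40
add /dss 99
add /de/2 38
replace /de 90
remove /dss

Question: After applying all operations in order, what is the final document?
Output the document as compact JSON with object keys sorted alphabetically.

After op 1 (replace /dss/a/1 18): {"de":[[52,75,96,75],[53,6,6],[70,70,83,5,22]],"dss":{"a":[85,18,83],"ej":{"eu":78,"pg":39,"uk":45},"lx":{"d":97,"h":79},"z":{"mrm":80,"w":83}}}
After op 2 (remove /de/2/2): {"de":[[52,75,96,75],[53,6,6],[70,70,5,22]],"dss":{"a":[85,18,83],"ej":{"eu":78,"pg":39,"uk":45},"lx":{"d":97,"h":79},"z":{"mrm":80,"w":83}}}
After op 3 (add /de/1/1 68): {"de":[[52,75,96,75],[53,68,6,6],[70,70,5,22]],"dss":{"a":[85,18,83],"ej":{"eu":78,"pg":39,"uk":45},"lx":{"d":97,"h":79},"z":{"mrm":80,"w":83}}}
After op 4 (replace /de/0/3 20): {"de":[[52,75,96,20],[53,68,6,6],[70,70,5,22]],"dss":{"a":[85,18,83],"ej":{"eu":78,"pg":39,"uk":45},"lx":{"d":97,"h":79},"z":{"mrm":80,"w":83}}}
After op 5 (replace /de/1/3 88): {"de":[[52,75,96,20],[53,68,6,88],[70,70,5,22]],"dss":{"a":[85,18,83],"ej":{"eu":78,"pg":39,"uk":45},"lx":{"d":97,"h":79},"z":{"mrm":80,"w":83}}}
After op 6 (replace /de/1/2 28): {"de":[[52,75,96,20],[53,68,28,88],[70,70,5,22]],"dss":{"a":[85,18,83],"ej":{"eu":78,"pg":39,"uk":45},"lx":{"d":97,"h":79},"z":{"mrm":80,"w":83}}}
After op 7 (replace /dss/a/2 94): {"de":[[52,75,96,20],[53,68,28,88],[70,70,5,22]],"dss":{"a":[85,18,94],"ej":{"eu":78,"pg":39,"uk":45},"lx":{"d":97,"h":79},"z":{"mrm":80,"w":83}}}
After op 8 (replace /dss 60): {"de":[[52,75,96,20],[53,68,28,88],[70,70,5,22]],"dss":60}
After op 9 (remove /de/2/3): {"de":[[52,75,96,20],[53,68,28,88],[70,70,5]],"dss":60}
After op 10 (replace /de/0 78): {"de":[78,[53,68,28,88],[70,70,5]],"dss":60}
After op 11 (replace /de/2/2 90): {"de":[78,[53,68,28,88],[70,70,90]],"dss":60}
After op 12 (add /de/1/0 19): {"de":[78,[19,53,68,28,88],[70,70,90]],"dss":60}
After op 13 (replace /de/2/0 98): {"de":[78,[19,53,68,28,88],[98,70,90]],"dss":60}
After op 14 (remove /de/2): {"de":[78,[19,53,68,28,88]],"dss":60}
After op 15 (add /de/1 44): {"de":[78,44,[19,53,68,28,88]],"dss":60}
After op 16 (add /de/2/3 42): {"de":[78,44,[19,53,68,42,28,88]],"dss":60}
After op 17 (add /de/1 69): {"de":[78,69,44,[19,53,68,42,28,88]],"dss":60}
After op 18 (replace /de/3/0 40): {"de":[78,69,44,[40,53,68,42,28,88]],"dss":60}
After op 19 (add /dss 99): {"de":[78,69,44,[40,53,68,42,28,88]],"dss":99}
After op 20 (add /de/2 38): {"de":[78,69,38,44,[40,53,68,42,28,88]],"dss":99}
After op 21 (replace /de 90): {"de":90,"dss":99}
After op 22 (remove /dss): {"de":90}

Answer: {"de":90}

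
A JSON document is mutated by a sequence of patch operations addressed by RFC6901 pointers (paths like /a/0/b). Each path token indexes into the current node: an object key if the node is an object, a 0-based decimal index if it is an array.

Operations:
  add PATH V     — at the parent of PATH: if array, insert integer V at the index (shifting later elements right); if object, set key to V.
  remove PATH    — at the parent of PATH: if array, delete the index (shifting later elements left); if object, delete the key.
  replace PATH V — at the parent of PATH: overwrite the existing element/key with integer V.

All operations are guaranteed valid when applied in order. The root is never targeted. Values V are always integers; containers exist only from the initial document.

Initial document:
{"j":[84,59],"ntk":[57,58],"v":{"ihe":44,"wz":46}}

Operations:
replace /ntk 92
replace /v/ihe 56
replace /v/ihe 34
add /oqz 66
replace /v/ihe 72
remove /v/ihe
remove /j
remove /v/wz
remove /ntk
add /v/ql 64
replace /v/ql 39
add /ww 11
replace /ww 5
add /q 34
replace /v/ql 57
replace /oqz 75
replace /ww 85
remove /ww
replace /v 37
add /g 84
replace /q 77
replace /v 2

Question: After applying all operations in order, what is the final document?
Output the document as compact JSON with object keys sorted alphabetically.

After op 1 (replace /ntk 92): {"j":[84,59],"ntk":92,"v":{"ihe":44,"wz":46}}
After op 2 (replace /v/ihe 56): {"j":[84,59],"ntk":92,"v":{"ihe":56,"wz":46}}
After op 3 (replace /v/ihe 34): {"j":[84,59],"ntk":92,"v":{"ihe":34,"wz":46}}
After op 4 (add /oqz 66): {"j":[84,59],"ntk":92,"oqz":66,"v":{"ihe":34,"wz":46}}
After op 5 (replace /v/ihe 72): {"j":[84,59],"ntk":92,"oqz":66,"v":{"ihe":72,"wz":46}}
After op 6 (remove /v/ihe): {"j":[84,59],"ntk":92,"oqz":66,"v":{"wz":46}}
After op 7 (remove /j): {"ntk":92,"oqz":66,"v":{"wz":46}}
After op 8 (remove /v/wz): {"ntk":92,"oqz":66,"v":{}}
After op 9 (remove /ntk): {"oqz":66,"v":{}}
After op 10 (add /v/ql 64): {"oqz":66,"v":{"ql":64}}
After op 11 (replace /v/ql 39): {"oqz":66,"v":{"ql":39}}
After op 12 (add /ww 11): {"oqz":66,"v":{"ql":39},"ww":11}
After op 13 (replace /ww 5): {"oqz":66,"v":{"ql":39},"ww":5}
After op 14 (add /q 34): {"oqz":66,"q":34,"v":{"ql":39},"ww":5}
After op 15 (replace /v/ql 57): {"oqz":66,"q":34,"v":{"ql":57},"ww":5}
After op 16 (replace /oqz 75): {"oqz":75,"q":34,"v":{"ql":57},"ww":5}
After op 17 (replace /ww 85): {"oqz":75,"q":34,"v":{"ql":57},"ww":85}
After op 18 (remove /ww): {"oqz":75,"q":34,"v":{"ql":57}}
After op 19 (replace /v 37): {"oqz":75,"q":34,"v":37}
After op 20 (add /g 84): {"g":84,"oqz":75,"q":34,"v":37}
After op 21 (replace /q 77): {"g":84,"oqz":75,"q":77,"v":37}
After op 22 (replace /v 2): {"g":84,"oqz":75,"q":77,"v":2}

Answer: {"g":84,"oqz":75,"q":77,"v":2}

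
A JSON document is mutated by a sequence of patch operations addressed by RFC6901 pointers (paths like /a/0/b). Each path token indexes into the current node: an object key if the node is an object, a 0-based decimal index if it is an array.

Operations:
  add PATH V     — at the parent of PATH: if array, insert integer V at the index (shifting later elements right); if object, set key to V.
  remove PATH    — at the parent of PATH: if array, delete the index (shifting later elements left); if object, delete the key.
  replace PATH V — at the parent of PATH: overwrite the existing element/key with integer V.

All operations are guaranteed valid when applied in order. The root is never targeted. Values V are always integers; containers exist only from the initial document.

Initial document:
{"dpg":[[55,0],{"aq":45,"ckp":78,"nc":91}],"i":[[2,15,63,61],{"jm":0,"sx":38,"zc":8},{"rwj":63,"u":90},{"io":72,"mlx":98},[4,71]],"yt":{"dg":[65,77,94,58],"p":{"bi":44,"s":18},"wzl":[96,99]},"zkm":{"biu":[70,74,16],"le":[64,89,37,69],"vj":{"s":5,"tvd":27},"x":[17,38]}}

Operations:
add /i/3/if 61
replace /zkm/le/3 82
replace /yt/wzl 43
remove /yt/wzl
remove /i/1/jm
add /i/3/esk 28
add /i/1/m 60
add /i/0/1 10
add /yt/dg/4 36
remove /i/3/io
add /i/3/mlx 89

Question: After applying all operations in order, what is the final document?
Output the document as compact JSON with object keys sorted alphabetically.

After op 1 (add /i/3/if 61): {"dpg":[[55,0],{"aq":45,"ckp":78,"nc":91}],"i":[[2,15,63,61],{"jm":0,"sx":38,"zc":8},{"rwj":63,"u":90},{"if":61,"io":72,"mlx":98},[4,71]],"yt":{"dg":[65,77,94,58],"p":{"bi":44,"s":18},"wzl":[96,99]},"zkm":{"biu":[70,74,16],"le":[64,89,37,69],"vj":{"s":5,"tvd":27},"x":[17,38]}}
After op 2 (replace /zkm/le/3 82): {"dpg":[[55,0],{"aq":45,"ckp":78,"nc":91}],"i":[[2,15,63,61],{"jm":0,"sx":38,"zc":8},{"rwj":63,"u":90},{"if":61,"io":72,"mlx":98},[4,71]],"yt":{"dg":[65,77,94,58],"p":{"bi":44,"s":18},"wzl":[96,99]},"zkm":{"biu":[70,74,16],"le":[64,89,37,82],"vj":{"s":5,"tvd":27},"x":[17,38]}}
After op 3 (replace /yt/wzl 43): {"dpg":[[55,0],{"aq":45,"ckp":78,"nc":91}],"i":[[2,15,63,61],{"jm":0,"sx":38,"zc":8},{"rwj":63,"u":90},{"if":61,"io":72,"mlx":98},[4,71]],"yt":{"dg":[65,77,94,58],"p":{"bi":44,"s":18},"wzl":43},"zkm":{"biu":[70,74,16],"le":[64,89,37,82],"vj":{"s":5,"tvd":27},"x":[17,38]}}
After op 4 (remove /yt/wzl): {"dpg":[[55,0],{"aq":45,"ckp":78,"nc":91}],"i":[[2,15,63,61],{"jm":0,"sx":38,"zc":8},{"rwj":63,"u":90},{"if":61,"io":72,"mlx":98},[4,71]],"yt":{"dg":[65,77,94,58],"p":{"bi":44,"s":18}},"zkm":{"biu":[70,74,16],"le":[64,89,37,82],"vj":{"s":5,"tvd":27},"x":[17,38]}}
After op 5 (remove /i/1/jm): {"dpg":[[55,0],{"aq":45,"ckp":78,"nc":91}],"i":[[2,15,63,61],{"sx":38,"zc":8},{"rwj":63,"u":90},{"if":61,"io":72,"mlx":98},[4,71]],"yt":{"dg":[65,77,94,58],"p":{"bi":44,"s":18}},"zkm":{"biu":[70,74,16],"le":[64,89,37,82],"vj":{"s":5,"tvd":27},"x":[17,38]}}
After op 6 (add /i/3/esk 28): {"dpg":[[55,0],{"aq":45,"ckp":78,"nc":91}],"i":[[2,15,63,61],{"sx":38,"zc":8},{"rwj":63,"u":90},{"esk":28,"if":61,"io":72,"mlx":98},[4,71]],"yt":{"dg":[65,77,94,58],"p":{"bi":44,"s":18}},"zkm":{"biu":[70,74,16],"le":[64,89,37,82],"vj":{"s":5,"tvd":27},"x":[17,38]}}
After op 7 (add /i/1/m 60): {"dpg":[[55,0],{"aq":45,"ckp":78,"nc":91}],"i":[[2,15,63,61],{"m":60,"sx":38,"zc":8},{"rwj":63,"u":90},{"esk":28,"if":61,"io":72,"mlx":98},[4,71]],"yt":{"dg":[65,77,94,58],"p":{"bi":44,"s":18}},"zkm":{"biu":[70,74,16],"le":[64,89,37,82],"vj":{"s":5,"tvd":27},"x":[17,38]}}
After op 8 (add /i/0/1 10): {"dpg":[[55,0],{"aq":45,"ckp":78,"nc":91}],"i":[[2,10,15,63,61],{"m":60,"sx":38,"zc":8},{"rwj":63,"u":90},{"esk":28,"if":61,"io":72,"mlx":98},[4,71]],"yt":{"dg":[65,77,94,58],"p":{"bi":44,"s":18}},"zkm":{"biu":[70,74,16],"le":[64,89,37,82],"vj":{"s":5,"tvd":27},"x":[17,38]}}
After op 9 (add /yt/dg/4 36): {"dpg":[[55,0],{"aq":45,"ckp":78,"nc":91}],"i":[[2,10,15,63,61],{"m":60,"sx":38,"zc":8},{"rwj":63,"u":90},{"esk":28,"if":61,"io":72,"mlx":98},[4,71]],"yt":{"dg":[65,77,94,58,36],"p":{"bi":44,"s":18}},"zkm":{"biu":[70,74,16],"le":[64,89,37,82],"vj":{"s":5,"tvd":27},"x":[17,38]}}
After op 10 (remove /i/3/io): {"dpg":[[55,0],{"aq":45,"ckp":78,"nc":91}],"i":[[2,10,15,63,61],{"m":60,"sx":38,"zc":8},{"rwj":63,"u":90},{"esk":28,"if":61,"mlx":98},[4,71]],"yt":{"dg":[65,77,94,58,36],"p":{"bi":44,"s":18}},"zkm":{"biu":[70,74,16],"le":[64,89,37,82],"vj":{"s":5,"tvd":27},"x":[17,38]}}
After op 11 (add /i/3/mlx 89): {"dpg":[[55,0],{"aq":45,"ckp":78,"nc":91}],"i":[[2,10,15,63,61],{"m":60,"sx":38,"zc":8},{"rwj":63,"u":90},{"esk":28,"if":61,"mlx":89},[4,71]],"yt":{"dg":[65,77,94,58,36],"p":{"bi":44,"s":18}},"zkm":{"biu":[70,74,16],"le":[64,89,37,82],"vj":{"s":5,"tvd":27},"x":[17,38]}}

Answer: {"dpg":[[55,0],{"aq":45,"ckp":78,"nc":91}],"i":[[2,10,15,63,61],{"m":60,"sx":38,"zc":8},{"rwj":63,"u":90},{"esk":28,"if":61,"mlx":89},[4,71]],"yt":{"dg":[65,77,94,58,36],"p":{"bi":44,"s":18}},"zkm":{"biu":[70,74,16],"le":[64,89,37,82],"vj":{"s":5,"tvd":27},"x":[17,38]}}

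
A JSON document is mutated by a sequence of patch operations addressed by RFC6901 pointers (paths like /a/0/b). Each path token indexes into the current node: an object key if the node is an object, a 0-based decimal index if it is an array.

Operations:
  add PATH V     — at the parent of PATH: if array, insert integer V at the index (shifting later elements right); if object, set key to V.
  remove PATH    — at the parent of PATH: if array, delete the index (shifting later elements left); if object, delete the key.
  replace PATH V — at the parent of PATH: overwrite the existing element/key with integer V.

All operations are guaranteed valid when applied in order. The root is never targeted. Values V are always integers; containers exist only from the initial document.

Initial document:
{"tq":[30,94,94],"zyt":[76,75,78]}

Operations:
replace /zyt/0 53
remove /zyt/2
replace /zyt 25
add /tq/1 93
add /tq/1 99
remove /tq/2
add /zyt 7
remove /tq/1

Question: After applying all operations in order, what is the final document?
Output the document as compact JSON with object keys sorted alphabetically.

Answer: {"tq":[30,94,94],"zyt":7}

Derivation:
After op 1 (replace /zyt/0 53): {"tq":[30,94,94],"zyt":[53,75,78]}
After op 2 (remove /zyt/2): {"tq":[30,94,94],"zyt":[53,75]}
After op 3 (replace /zyt 25): {"tq":[30,94,94],"zyt":25}
After op 4 (add /tq/1 93): {"tq":[30,93,94,94],"zyt":25}
After op 5 (add /tq/1 99): {"tq":[30,99,93,94,94],"zyt":25}
After op 6 (remove /tq/2): {"tq":[30,99,94,94],"zyt":25}
After op 7 (add /zyt 7): {"tq":[30,99,94,94],"zyt":7}
After op 8 (remove /tq/1): {"tq":[30,94,94],"zyt":7}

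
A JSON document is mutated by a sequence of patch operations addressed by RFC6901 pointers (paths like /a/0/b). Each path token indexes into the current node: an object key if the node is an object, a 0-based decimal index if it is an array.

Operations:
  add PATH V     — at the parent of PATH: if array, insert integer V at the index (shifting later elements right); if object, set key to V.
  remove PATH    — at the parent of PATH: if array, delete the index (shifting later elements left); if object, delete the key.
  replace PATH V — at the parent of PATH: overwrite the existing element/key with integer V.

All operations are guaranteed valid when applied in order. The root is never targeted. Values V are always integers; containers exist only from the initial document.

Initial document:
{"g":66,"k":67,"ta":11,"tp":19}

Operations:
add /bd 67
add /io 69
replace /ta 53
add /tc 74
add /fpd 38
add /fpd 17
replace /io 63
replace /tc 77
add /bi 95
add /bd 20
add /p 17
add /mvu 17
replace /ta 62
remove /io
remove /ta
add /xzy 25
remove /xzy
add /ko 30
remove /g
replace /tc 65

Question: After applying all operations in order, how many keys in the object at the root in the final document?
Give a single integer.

After op 1 (add /bd 67): {"bd":67,"g":66,"k":67,"ta":11,"tp":19}
After op 2 (add /io 69): {"bd":67,"g":66,"io":69,"k":67,"ta":11,"tp":19}
After op 3 (replace /ta 53): {"bd":67,"g":66,"io":69,"k":67,"ta":53,"tp":19}
After op 4 (add /tc 74): {"bd":67,"g":66,"io":69,"k":67,"ta":53,"tc":74,"tp":19}
After op 5 (add /fpd 38): {"bd":67,"fpd":38,"g":66,"io":69,"k":67,"ta":53,"tc":74,"tp":19}
After op 6 (add /fpd 17): {"bd":67,"fpd":17,"g":66,"io":69,"k":67,"ta":53,"tc":74,"tp":19}
After op 7 (replace /io 63): {"bd":67,"fpd":17,"g":66,"io":63,"k":67,"ta":53,"tc":74,"tp":19}
After op 8 (replace /tc 77): {"bd":67,"fpd":17,"g":66,"io":63,"k":67,"ta":53,"tc":77,"tp":19}
After op 9 (add /bi 95): {"bd":67,"bi":95,"fpd":17,"g":66,"io":63,"k":67,"ta":53,"tc":77,"tp":19}
After op 10 (add /bd 20): {"bd":20,"bi":95,"fpd":17,"g":66,"io":63,"k":67,"ta":53,"tc":77,"tp":19}
After op 11 (add /p 17): {"bd":20,"bi":95,"fpd":17,"g":66,"io":63,"k":67,"p":17,"ta":53,"tc":77,"tp":19}
After op 12 (add /mvu 17): {"bd":20,"bi":95,"fpd":17,"g":66,"io":63,"k":67,"mvu":17,"p":17,"ta":53,"tc":77,"tp":19}
After op 13 (replace /ta 62): {"bd":20,"bi":95,"fpd":17,"g":66,"io":63,"k":67,"mvu":17,"p":17,"ta":62,"tc":77,"tp":19}
After op 14 (remove /io): {"bd":20,"bi":95,"fpd":17,"g":66,"k":67,"mvu":17,"p":17,"ta":62,"tc":77,"tp":19}
After op 15 (remove /ta): {"bd":20,"bi":95,"fpd":17,"g":66,"k":67,"mvu":17,"p":17,"tc":77,"tp":19}
After op 16 (add /xzy 25): {"bd":20,"bi":95,"fpd":17,"g":66,"k":67,"mvu":17,"p":17,"tc":77,"tp":19,"xzy":25}
After op 17 (remove /xzy): {"bd":20,"bi":95,"fpd":17,"g":66,"k":67,"mvu":17,"p":17,"tc":77,"tp":19}
After op 18 (add /ko 30): {"bd":20,"bi":95,"fpd":17,"g":66,"k":67,"ko":30,"mvu":17,"p":17,"tc":77,"tp":19}
After op 19 (remove /g): {"bd":20,"bi":95,"fpd":17,"k":67,"ko":30,"mvu":17,"p":17,"tc":77,"tp":19}
After op 20 (replace /tc 65): {"bd":20,"bi":95,"fpd":17,"k":67,"ko":30,"mvu":17,"p":17,"tc":65,"tp":19}
Size at the root: 9

Answer: 9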